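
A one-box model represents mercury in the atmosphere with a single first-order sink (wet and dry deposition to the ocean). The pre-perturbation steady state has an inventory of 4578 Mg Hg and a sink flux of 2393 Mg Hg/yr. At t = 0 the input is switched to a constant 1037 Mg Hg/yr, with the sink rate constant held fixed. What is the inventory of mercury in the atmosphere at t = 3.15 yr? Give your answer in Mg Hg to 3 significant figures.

The sink rate constant is k = F₀/M₀ = 2393/4578 = 0.5227 yr⁻¹.
Solving dM/dt = F₁ − kM with M(0) = M₀ gives M(t) = F₁/k + (M₀ − F₁/k)·e^(−kt).
F₁/k = 1037/0.5227 = 1983.9 Mg Hg; kt = 0.5227 × 3.15 = 1.647, e^(−kt) = 0.1927.
M(3.15) = 1983.9 + (4578 − 1983.9) × 0.1927 = 1983.9 + 499.9 = 2483.8 Mg Hg.

2480 Mg Hg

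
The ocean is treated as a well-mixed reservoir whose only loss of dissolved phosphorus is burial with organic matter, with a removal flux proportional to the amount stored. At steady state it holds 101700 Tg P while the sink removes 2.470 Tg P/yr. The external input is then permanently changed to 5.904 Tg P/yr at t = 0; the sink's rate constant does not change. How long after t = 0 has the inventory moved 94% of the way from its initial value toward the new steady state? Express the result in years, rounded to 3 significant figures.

τ = M₀/F₀ = 101700/2.470 = 41170 yr.
The remaining gap fraction is e^(−t/τ); 94% covered ⇒ e^(−t/τ) = 0.0600.
t = −τ ln(0.0600) = 41170 × 2.813 = 115800 yr.

116000 yr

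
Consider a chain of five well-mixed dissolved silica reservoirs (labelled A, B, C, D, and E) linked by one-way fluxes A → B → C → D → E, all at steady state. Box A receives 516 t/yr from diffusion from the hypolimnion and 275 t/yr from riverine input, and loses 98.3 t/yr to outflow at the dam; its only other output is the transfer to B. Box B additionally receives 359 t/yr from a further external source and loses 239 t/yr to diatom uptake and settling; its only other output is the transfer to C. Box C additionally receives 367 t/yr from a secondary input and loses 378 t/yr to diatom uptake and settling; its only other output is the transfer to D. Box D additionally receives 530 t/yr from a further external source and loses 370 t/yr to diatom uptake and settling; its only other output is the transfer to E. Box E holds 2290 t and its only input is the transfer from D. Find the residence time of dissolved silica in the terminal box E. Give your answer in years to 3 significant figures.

2.38 yr

Box A: F(A→B) = (516 + 275) − 98.3 = 692.70 t/yr.
Box B: F(B→C) = (692.70 + 359) − 239 = 812.70 t/yr.
Box C: F(C→D) = (812.70 + 367) − 378 = 801.70 t/yr.
Box D: F(D→E) = (801.70 + 530) − 370 = 961.70 t/yr.
Box E throughput = its input = 961.70 t/yr; τ = 2290 / 961.70 = 2.381 yr.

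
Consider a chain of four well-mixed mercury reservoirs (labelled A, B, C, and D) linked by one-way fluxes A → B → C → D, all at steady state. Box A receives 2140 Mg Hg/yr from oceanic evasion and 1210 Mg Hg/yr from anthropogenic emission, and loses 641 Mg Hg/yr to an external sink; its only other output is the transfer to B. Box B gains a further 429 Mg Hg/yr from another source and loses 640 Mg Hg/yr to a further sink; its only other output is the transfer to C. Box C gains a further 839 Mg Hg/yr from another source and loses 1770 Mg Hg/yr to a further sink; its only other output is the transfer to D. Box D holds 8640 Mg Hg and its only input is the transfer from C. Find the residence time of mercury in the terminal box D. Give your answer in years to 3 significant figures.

Box A: F(A→B) = (2140 + 1210) − 641 = 2709.0 Mg Hg/yr.
Box B: F(B→C) = (2709.0 + 429) − 640 = 2498.0 Mg Hg/yr.
Box C: F(C→D) = (2498.0 + 839) − 1770 = 1567.0 Mg Hg/yr.
Box D throughput = its input = 1567.0 Mg Hg/yr; τ = 8640 / 1567.0 = 5.514 yr.

5.51 yr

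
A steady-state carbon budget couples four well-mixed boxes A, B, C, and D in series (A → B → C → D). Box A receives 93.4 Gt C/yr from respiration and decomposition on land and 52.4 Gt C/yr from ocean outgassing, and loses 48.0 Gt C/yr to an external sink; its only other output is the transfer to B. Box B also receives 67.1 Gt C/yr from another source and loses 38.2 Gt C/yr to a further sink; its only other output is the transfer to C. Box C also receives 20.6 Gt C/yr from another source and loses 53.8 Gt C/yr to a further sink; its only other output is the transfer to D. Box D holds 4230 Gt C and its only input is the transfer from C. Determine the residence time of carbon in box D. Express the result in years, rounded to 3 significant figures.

Box A: F(A→B) = (93.4 + 52.4) − 48.0 = 97.800 Gt C/yr.
Box B: F(B→C) = (97.800 + 67.1) − 38.2 = 126.70 Gt C/yr.
Box C: F(C→D) = (126.70 + 20.6) − 53.8 = 93.500 Gt C/yr.
Box D throughput = its input = 93.500 Gt C/yr; τ = 4230 / 93.500 = 45.24 yr.

45.2 yr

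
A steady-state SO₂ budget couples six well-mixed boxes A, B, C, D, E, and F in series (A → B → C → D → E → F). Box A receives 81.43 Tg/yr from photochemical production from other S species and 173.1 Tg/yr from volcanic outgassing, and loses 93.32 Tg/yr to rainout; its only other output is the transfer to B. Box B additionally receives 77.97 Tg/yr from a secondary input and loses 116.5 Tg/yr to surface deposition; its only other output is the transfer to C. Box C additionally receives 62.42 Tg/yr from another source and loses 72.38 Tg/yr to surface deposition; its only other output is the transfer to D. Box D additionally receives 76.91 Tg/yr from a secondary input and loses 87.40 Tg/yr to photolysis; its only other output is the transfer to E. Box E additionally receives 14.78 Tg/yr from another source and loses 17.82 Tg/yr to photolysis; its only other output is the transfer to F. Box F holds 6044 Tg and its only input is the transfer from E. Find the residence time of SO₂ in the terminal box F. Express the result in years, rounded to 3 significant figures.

Box A: F(A→B) = (81.43 + 173.1) − 93.32 = 161.21 Tg/yr.
Box B: F(B→C) = (161.21 + 77.97) − 116.5 = 122.68 Tg/yr.
Box C: F(C→D) = (122.68 + 62.42) − 72.38 = 112.72 Tg/yr.
Box D: F(D→E) = (112.72 + 76.91) − 87.40 = 102.23 Tg/yr.
Box E: F(E→F) = (102.23 + 14.78) − 17.82 = 99.190 Tg/yr.
Box F throughput = its input = 99.190 Tg/yr; τ = 6044 / 99.190 = 60.93 yr.

60.9 yr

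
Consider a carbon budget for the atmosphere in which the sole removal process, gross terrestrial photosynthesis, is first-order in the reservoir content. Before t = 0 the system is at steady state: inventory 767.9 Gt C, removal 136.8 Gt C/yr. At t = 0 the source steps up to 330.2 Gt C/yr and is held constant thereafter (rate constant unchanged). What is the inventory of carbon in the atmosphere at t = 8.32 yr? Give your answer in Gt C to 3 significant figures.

1610 Gt C

τ = M₀/F₀ = 767.9/136.8 = 5.613 yr; rate constant k = 1/τ.
New steady state M_∞ = F₁/k = F₁·τ = 330.2 × 5.613 = 1853.5 Gt C.
M(t) = M_∞ + (M₀ − M_∞)·e^(−t/τ); t/τ = 8.32/5.613 = 1.482, so e^(−t/τ) = 0.2271.
M(t) = 1853.5 − 1086 × 0.2271 = 1606.9 Gt C.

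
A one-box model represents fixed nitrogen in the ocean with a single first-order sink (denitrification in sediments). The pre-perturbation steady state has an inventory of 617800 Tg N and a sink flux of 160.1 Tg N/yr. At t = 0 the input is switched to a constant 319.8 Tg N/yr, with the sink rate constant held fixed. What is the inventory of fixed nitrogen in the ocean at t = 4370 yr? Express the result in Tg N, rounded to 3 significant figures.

τ = M₀/F₀ = 617800/160.1 = 3859 yr; rate constant k = 1/τ.
New steady state M_∞ = F₁/k = F₁·τ = 319.8 × 3859 = 1.2341×10^6 Tg N.
M(t) = M_∞ + (M₀ − M_∞)·e^(−t/τ); t/τ = 4370/3859 = 1.132, so e^(−t/τ) = 0.3222.
M(t) = 1.2341×10^6 − 616300 × 0.3222 = 1.0355×10^6 Tg N.

1.04×10^6 Tg N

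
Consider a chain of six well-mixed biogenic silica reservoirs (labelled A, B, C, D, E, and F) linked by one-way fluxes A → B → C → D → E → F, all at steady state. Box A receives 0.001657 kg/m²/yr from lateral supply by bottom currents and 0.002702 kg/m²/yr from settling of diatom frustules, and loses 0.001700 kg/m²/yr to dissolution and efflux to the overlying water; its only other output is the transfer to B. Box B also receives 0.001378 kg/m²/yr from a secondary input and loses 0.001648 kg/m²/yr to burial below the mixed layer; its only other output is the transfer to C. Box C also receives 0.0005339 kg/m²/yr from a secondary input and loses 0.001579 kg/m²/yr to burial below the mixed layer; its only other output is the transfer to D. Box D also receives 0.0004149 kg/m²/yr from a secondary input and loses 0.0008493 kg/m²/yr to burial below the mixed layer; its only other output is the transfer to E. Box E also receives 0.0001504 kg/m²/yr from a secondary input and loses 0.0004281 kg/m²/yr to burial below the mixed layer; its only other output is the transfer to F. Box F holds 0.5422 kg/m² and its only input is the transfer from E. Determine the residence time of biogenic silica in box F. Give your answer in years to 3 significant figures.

858 yr

Box A: F(A→B) = (0.001657 + 0.002702) − 0.001700 = 0.0026590 kg/m²/yr.
Box B: F(B→C) = (0.0026590 + 0.001378) − 0.001648 = 0.0023890 kg/m²/yr.
Box C: F(C→D) = (0.0023890 + 0.0005339) − 0.001579 = 0.0013439 kg/m²/yr.
Box D: F(D→E) = (0.0013439 + 0.0004149) − 0.0008493 = 0.00090950 kg/m²/yr.
Box E: F(E→F) = (0.00090950 + 0.0001504) − 0.0004281 = 0.00063180 kg/m²/yr.
Box F throughput = its input = 0.00063180 kg/m²/yr; τ = 0.5422 / 0.00063180 = 858.2 yr.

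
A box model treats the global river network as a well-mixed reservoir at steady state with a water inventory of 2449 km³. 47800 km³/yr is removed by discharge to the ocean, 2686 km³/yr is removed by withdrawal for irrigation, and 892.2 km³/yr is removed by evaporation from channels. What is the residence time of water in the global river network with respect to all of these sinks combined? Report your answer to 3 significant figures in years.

Total removal flux = 47800 + 2686 + 892.2 = 51378 km³/yr.
τ = M / ΣF_out = 2449 / 51378 = 0.04767 yr.

0.0477 yr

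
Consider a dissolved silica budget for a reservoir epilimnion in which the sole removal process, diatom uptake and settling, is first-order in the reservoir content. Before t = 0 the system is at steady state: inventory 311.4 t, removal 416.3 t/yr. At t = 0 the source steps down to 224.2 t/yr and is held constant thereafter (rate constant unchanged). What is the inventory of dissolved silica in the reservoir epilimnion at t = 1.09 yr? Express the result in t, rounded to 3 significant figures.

Residence time τ = M₀/F₀ = 0.7480 yr. The eventual steady state is M_∞ = M₀·(F₁/F₀) = 311.4 × 224.2/416.3 = 167.71 t.
The anomaly ΔM(t) = M(t) − M_∞ decays as ΔM₀·e^(−t/τ) with ΔM₀ = 311.4 − 167.71 = 143.7 t.
At t = 1.09 yr, e^(−t/τ) = e^(−1.457) = 0.2329, so ΔM = 33.47 t and M = 167.71 + 33.47 = 201.17 t.

201 t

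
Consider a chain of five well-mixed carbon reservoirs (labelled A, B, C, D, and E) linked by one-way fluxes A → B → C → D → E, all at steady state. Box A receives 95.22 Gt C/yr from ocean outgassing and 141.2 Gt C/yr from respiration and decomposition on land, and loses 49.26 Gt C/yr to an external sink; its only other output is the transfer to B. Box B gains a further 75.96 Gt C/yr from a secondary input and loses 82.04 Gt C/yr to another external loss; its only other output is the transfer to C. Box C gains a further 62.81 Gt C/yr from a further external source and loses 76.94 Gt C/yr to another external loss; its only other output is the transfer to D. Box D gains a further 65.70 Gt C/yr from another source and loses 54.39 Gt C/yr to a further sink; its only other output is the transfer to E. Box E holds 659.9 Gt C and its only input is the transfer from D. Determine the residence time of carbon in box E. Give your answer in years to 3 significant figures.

3.70 yr

Box A: F(A→B) = (95.22 + 141.2) − 49.26 = 187.16 Gt C/yr.
Box B: F(B→C) = (187.16 + 75.96) − 82.04 = 181.08 Gt C/yr.
Box C: F(C→D) = (181.08 + 62.81) − 76.94 = 166.95 Gt C/yr.
Box D: F(D→E) = (166.95 + 65.70) − 54.39 = 178.26 Gt C/yr.
Box E throughput = its input = 178.26 Gt C/yr; τ = 659.9 / 178.26 = 3.702 yr.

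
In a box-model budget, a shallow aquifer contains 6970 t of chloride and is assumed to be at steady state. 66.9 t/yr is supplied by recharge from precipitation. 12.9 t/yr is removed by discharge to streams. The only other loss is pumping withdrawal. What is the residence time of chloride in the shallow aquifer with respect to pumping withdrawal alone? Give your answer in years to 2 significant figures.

130 yr

At steady state ΣF_in = ΣF_out.
ΣF_in = 66.900 t/yr.
Pumping withdrawal flux = ΣF_in − (12.9) = 66.900 − 12.90 = 54.00 t/yr.
τ = M / F = 6970 / 54.00 = 129.1 yr.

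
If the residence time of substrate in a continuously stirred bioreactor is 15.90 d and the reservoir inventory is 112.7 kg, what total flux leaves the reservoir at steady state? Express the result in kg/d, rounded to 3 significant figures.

7.09 kg/d

F = M / τ = 112.7 / 15.90 = 7.088 kg/d.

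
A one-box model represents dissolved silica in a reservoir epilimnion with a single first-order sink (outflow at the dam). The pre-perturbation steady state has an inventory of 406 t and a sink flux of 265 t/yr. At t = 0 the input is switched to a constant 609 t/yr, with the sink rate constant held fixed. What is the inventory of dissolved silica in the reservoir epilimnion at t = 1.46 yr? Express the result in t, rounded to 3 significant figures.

730 t

τ = M₀/F₀ = 406/265 = 1.532 yr; rate constant k = 1/τ.
New steady state M_∞ = F₁/k = F₁·τ = 609 × 1.532 = 933.03 t.
M(t) = M_∞ + (M₀ − M_∞)·e^(−t/τ); t/τ = 1.46/1.532 = 0.9530, so e^(−t/τ) = 0.3856.
M(t) = 933.03 − 527.0 × 0.3856 = 729.81 t.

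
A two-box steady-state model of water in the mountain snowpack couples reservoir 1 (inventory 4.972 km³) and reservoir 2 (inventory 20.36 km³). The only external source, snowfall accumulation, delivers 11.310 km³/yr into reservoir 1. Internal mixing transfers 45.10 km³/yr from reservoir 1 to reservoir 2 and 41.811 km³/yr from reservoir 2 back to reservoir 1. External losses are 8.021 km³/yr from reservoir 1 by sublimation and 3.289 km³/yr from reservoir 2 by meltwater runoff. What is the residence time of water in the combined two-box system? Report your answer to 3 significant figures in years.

Treat the two boxes together as one reservoir: the mixing fluxes between them are internal recycling, so τ = ΣM / Σ(external losses).
M_total = 4.972 + 20.36 = 25.332 km³.
ΣF_external_out = 8.021 + 3.289 = 11.310 km³/yr.
τ = M_total / ΣF_ext = 25.332 / 11.310 = 2.240 yr.

2.24 yr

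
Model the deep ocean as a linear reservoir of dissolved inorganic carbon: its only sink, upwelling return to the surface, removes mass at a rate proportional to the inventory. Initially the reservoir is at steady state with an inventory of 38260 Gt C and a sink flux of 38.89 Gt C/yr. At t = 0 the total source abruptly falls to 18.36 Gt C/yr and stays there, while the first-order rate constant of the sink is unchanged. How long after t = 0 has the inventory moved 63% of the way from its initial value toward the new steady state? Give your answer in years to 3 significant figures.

τ = M₀/F₀ = 38260/38.89 = 983.8 yr.
The remaining gap fraction is e^(−t/τ); 63% covered ⇒ e^(−t/τ) = 0.370.
t = −τ ln(0.370) = 983.8 × 0.9943 = 978.1 yr.

978 yr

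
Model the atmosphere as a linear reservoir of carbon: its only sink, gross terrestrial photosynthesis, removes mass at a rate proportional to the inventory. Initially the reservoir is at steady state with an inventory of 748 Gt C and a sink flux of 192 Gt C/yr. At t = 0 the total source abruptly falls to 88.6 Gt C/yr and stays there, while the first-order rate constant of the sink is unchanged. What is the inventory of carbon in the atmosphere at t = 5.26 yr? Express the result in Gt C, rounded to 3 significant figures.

The sink rate constant is k = F₀/M₀ = 192/748 = 0.2567 yr⁻¹.
Solving dM/dt = F₁ − kM with M(0) = M₀ gives M(t) = F₁/k + (M₀ − F₁/k)·e^(−kt).
F₁/k = 88.6/0.2567 = 345.17 Gt C; kt = 0.2567 × 5.26 = 1.350, e^(−kt) = 0.2592.
M(5.26) = 345.17 + (748 − 345.17) × 0.2592 = 345.17 + 104.4 = 449.58 Gt C.

450 Gt C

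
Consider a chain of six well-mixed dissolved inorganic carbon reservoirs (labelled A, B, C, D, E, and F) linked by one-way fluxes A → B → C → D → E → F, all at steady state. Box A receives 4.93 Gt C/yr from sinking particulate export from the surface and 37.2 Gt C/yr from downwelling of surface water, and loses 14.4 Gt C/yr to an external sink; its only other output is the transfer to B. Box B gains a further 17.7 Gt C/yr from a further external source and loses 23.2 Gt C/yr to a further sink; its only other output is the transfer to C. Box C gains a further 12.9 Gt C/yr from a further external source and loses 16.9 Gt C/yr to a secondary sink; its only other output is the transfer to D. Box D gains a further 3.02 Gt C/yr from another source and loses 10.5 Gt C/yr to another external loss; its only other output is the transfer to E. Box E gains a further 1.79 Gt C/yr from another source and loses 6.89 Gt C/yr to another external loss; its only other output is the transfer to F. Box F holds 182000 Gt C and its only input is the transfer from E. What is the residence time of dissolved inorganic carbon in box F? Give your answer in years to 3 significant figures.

32200 yr

Box A: F(A→B) = (4.93 + 37.2) − 14.4 = 27.730 Gt C/yr.
Box B: F(B→C) = (27.730 + 17.7) − 23.2 = 22.230 Gt C/yr.
Box C: F(C→D) = (22.230 + 12.9) − 16.9 = 18.230 Gt C/yr.
Box D: F(D→E) = (18.230 + 3.02) − 10.5 = 10.750 Gt C/yr.
Box E: F(E→F) = (10.750 + 1.79) − 6.89 = 5.6500 Gt C/yr.
Box F throughput = its input = 5.6500 Gt C/yr; τ = 182000 / 5.6500 = 32210 yr.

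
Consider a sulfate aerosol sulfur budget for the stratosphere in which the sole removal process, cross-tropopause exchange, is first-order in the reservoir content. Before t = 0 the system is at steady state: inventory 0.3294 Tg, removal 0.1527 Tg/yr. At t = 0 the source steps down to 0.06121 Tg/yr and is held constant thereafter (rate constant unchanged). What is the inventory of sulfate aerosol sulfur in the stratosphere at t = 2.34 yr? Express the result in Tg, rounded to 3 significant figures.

τ = M₀/F₀ = 0.3294/0.1527 = 2.157 yr; rate constant k = 1/τ.
New steady state M_∞ = F₁/k = F₁·τ = 0.06121 × 2.157 = 0.13204 Tg.
M(t) = M_∞ + (M₀ − M_∞)·e^(−t/τ); t/τ = 2.34/2.157 = 1.085, so e^(−t/τ) = 0.3380.
M(t) = 0.13204 + 0.1974 × 0.3380 = 0.19874 Tg.

0.199 Tg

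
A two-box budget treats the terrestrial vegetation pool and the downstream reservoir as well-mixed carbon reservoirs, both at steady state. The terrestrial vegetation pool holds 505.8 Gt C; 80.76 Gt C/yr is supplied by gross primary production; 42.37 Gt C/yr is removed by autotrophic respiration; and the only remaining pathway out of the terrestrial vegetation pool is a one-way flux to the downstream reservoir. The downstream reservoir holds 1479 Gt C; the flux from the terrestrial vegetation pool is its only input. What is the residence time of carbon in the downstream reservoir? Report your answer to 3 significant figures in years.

38.5 yr

Balance the terrestrial vegetation pool: ΣF_in = 80.760 Gt C/yr.
Flux to the downstream reservoir = ΣF_in − (42.37) = 38.390 Gt C/yr.
At steady state the output of the downstream reservoir equals its input, 38.390 Gt C/yr.
τ = M / F = 1479 / 38.390 = 38.53 yr.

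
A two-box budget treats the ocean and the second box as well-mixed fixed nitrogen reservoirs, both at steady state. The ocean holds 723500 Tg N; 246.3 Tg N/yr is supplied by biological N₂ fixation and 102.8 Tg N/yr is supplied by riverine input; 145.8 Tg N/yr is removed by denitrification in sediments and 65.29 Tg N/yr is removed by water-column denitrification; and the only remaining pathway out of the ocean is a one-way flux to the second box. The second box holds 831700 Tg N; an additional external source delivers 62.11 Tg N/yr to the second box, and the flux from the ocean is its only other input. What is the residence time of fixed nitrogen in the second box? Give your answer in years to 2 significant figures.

Balance the ocean: ΣF_in = 246.3 + 102.8 = 349.10 Tg N/yr.
Flux to the second box = ΣF_in − (145.8 + 65.29) = 138.01 Tg N/yr.
Total input to the second box = 138.01 + 62.11 = 200.12 Tg N/yr; at steady state this equals its total output.
τ = M / F = 831700 / 200.12 = 4156 yr.

4200 yr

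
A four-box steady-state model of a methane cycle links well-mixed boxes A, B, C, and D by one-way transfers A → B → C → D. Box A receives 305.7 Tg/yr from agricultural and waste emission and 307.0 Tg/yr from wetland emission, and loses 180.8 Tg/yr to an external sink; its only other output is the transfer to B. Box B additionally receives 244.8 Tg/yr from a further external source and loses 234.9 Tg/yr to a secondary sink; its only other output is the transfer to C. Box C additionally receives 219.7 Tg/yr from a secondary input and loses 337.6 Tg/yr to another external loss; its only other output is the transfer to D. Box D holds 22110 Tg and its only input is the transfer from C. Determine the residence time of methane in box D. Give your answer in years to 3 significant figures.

Box A: F(A→B) = (305.7 + 307.0) − 180.8 = 431.90 Tg/yr.
Box B: F(B→C) = (431.90 + 244.8) − 234.9 = 441.80 Tg/yr.
Box C: F(C→D) = (441.80 + 219.7) − 337.6 = 323.90 Tg/yr.
Box D throughput = its input = 323.90 Tg/yr; τ = 22110 / 323.90 = 68.26 yr.

68.3 yr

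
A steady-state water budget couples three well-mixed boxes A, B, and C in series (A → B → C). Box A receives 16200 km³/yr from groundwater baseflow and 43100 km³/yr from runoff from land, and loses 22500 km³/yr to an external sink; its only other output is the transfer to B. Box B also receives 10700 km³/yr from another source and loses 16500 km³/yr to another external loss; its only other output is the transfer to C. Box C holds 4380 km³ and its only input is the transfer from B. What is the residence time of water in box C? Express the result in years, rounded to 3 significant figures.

0.141 yr

Box A: F(A→B) = (16200 + 43100) − 22500 = 36800 km³/yr.
Box B: F(B→C) = (36800 + 10700) − 16500 = 31000 km³/yr.
Box C throughput = its input = 31000 km³/yr; τ = 4380 / 31000 = 0.1413 yr.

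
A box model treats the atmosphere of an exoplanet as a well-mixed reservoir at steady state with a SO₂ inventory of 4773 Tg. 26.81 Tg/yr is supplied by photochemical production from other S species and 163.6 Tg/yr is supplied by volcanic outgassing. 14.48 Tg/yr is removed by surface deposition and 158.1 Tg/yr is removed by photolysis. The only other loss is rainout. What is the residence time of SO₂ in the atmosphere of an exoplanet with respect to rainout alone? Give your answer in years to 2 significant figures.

270 yr

At steady state ΣF_in = ΣF_out.
ΣF_in = 26.81 + 163.6 = 190.41 Tg/yr.
Rainout flux = ΣF_in − (14.48 + 158.1) = 190.41 − 172.6 = 17.83 Tg/yr.
τ = M / F = 4773 / 17.83 = 267.7 yr.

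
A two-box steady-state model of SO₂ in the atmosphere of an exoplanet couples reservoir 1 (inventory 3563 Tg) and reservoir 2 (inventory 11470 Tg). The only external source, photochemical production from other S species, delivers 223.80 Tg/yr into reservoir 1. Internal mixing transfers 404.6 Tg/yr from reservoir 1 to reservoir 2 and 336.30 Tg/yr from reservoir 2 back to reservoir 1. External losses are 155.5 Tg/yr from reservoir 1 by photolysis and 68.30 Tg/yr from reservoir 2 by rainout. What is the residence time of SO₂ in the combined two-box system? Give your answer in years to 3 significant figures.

Residence time in the combined system uses the total inventory and the total *external* removal — internal exchanges between the two boxes cancel.
M_total = 3563 + 11470 = 15033 Tg.
ΣF_external_out = 155.5 + 68.30 = 223.80 Tg/yr.
τ = M_total / ΣF_ext = 15033 / 223.80 = 67.17 yr.

67.2 yr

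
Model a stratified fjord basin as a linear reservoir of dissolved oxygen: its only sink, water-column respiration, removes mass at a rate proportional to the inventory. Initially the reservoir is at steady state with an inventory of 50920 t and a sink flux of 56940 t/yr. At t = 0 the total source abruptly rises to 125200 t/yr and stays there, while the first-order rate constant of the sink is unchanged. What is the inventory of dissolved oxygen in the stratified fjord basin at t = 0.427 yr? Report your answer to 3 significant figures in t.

The sink rate constant is k = F₀/M₀ = 56940/50920 = 1.118 yr⁻¹.
Solving dM/dt = F₁ − kM with M(0) = M₀ gives M(t) = F₁/k + (M₀ − F₁/k)·e^(−kt).
F₁/k = 125200/1.118 = 111960 t; kt = 1.118 × 0.427 = 0.4775, e^(−kt) = 0.6203.
M(0.427) = 111960 + (50920 − 111960) × 0.6203 = 111960 − 37870 = 74095 t.

74100 t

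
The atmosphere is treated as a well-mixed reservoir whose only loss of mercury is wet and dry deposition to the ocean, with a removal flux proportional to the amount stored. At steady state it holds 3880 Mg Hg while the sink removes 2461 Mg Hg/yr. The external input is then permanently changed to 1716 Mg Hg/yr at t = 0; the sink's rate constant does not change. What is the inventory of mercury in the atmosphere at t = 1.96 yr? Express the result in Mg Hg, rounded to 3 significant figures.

τ = M₀/F₀ = 3880/2461 = 1.577 yr; rate constant k = 1/τ.
New steady state M_∞ = F₁/k = F₁·τ = 1716 × 1.577 = 2705.4 Mg Hg.
M(t) = M_∞ + (M₀ − M_∞)·e^(−t/τ); t/τ = 1.96/1.577 = 1.243, so e^(−t/τ) = 0.2885.
M(t) = 2705.4 + 1175 × 0.2885 = 3044.3 Mg Hg.

3040 Mg Hg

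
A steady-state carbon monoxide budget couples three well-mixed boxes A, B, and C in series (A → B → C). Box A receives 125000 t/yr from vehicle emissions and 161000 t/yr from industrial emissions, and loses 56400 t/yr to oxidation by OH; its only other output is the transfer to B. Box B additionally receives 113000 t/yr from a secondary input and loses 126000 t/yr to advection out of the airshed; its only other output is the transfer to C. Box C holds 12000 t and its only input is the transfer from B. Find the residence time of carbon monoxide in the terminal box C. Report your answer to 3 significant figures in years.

0.0554 yr

Box A: F(A→B) = (125000 + 161000) − 56400 = 229600 t/yr.
Box B: F(B→C) = (229600 + 113000) − 126000 = 216600 t/yr.
Box C throughput = its input = 216600 t/yr; τ = 12000 / 216600 = 0.05540 yr.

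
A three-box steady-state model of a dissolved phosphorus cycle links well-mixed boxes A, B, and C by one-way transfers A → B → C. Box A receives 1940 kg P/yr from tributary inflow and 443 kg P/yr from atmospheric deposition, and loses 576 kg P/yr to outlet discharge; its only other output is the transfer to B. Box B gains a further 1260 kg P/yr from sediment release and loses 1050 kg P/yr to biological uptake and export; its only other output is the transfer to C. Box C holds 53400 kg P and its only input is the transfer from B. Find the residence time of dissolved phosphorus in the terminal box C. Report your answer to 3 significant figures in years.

Box A: F(A→B) = (1940 + 443) − 576 = 1807.0 kg P/yr.
Box B: F(B→C) = (1807.0 + 1260) − 1050 = 2017.0 kg P/yr.
Box C throughput = its input = 2017.0 kg P/yr; τ = 53400 / 2017.0 = 26.47 yr.

26.5 yr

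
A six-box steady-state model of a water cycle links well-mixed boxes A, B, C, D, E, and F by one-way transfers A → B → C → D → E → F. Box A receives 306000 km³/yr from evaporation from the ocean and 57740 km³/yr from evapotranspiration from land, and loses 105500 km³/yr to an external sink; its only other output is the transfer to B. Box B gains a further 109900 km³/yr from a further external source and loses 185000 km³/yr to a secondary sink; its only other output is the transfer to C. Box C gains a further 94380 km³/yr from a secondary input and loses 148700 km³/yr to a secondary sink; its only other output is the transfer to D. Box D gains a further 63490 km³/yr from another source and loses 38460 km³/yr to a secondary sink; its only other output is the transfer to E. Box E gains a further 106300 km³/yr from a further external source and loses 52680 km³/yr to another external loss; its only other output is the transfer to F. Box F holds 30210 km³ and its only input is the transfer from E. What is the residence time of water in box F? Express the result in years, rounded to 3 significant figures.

0.146 yr

Box A: F(A→B) = (306000 + 57740) − 105500 = 258240 km³/yr.
Box B: F(B→C) = (258240 + 109900) − 185000 = 183140 km³/yr.
Box C: F(C→D) = (183140 + 94380) − 148700 = 128820 km³/yr.
Box D: F(D→E) = (128820 + 63490) − 38460 = 153850 km³/yr.
Box E: F(E→F) = (153850 + 106300) − 52680 = 207470 km³/yr.
Box F throughput = its input = 207470 km³/yr; τ = 30210 / 207470 = 0.1456 yr.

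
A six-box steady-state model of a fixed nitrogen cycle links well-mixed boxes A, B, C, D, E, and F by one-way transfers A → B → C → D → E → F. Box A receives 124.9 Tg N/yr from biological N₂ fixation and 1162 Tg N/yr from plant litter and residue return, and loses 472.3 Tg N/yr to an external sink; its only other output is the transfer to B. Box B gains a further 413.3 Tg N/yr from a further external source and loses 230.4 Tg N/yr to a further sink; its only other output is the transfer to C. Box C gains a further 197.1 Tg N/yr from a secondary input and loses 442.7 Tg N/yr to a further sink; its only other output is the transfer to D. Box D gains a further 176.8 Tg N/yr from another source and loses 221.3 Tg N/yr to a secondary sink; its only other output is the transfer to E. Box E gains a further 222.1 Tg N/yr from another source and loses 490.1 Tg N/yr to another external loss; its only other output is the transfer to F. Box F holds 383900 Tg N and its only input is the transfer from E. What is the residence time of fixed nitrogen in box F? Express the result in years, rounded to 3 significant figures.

874 yr

Box A: F(A→B) = (124.9 + 1162) − 472.3 = 814.60 Tg N/yr.
Box B: F(B→C) = (814.60 + 413.3) − 230.4 = 997.50 Tg N/yr.
Box C: F(C→D) = (997.50 + 197.1) − 442.7 = 751.90 Tg N/yr.
Box D: F(D→E) = (751.90 + 176.8) − 221.3 = 707.40 Tg N/yr.
Box E: F(E→F) = (707.40 + 222.1) − 490.1 = 439.40 Tg N/yr.
Box F throughput = its input = 439.40 Tg N/yr; τ = 383900 / 439.40 = 873.7 yr.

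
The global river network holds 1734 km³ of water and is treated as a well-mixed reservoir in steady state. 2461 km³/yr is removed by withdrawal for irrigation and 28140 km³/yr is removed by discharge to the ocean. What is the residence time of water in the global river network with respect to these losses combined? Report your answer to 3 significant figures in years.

Total removal = 2461 + 28140 = 30601 km³/yr.
τ = M / ΣF_out = 1734 / 30601 = 0.05666 yr.

0.0567 yr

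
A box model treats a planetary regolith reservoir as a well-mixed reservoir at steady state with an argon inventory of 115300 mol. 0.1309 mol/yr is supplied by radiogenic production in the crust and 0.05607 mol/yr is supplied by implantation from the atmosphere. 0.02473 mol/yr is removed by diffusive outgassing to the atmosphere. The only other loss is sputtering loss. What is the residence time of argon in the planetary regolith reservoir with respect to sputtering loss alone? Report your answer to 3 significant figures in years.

At steady state ΣF_in = ΣF_out.
ΣF_in = 0.1309 + 0.05607 = 0.18697 mol/yr.
Sputtering loss flux = ΣF_in − (0.02473) = 0.18697 − 0.02473 = 0.1622 mol/yr.
τ = M / F = 115300 / 0.1622 = 710700 yr.

711000 yr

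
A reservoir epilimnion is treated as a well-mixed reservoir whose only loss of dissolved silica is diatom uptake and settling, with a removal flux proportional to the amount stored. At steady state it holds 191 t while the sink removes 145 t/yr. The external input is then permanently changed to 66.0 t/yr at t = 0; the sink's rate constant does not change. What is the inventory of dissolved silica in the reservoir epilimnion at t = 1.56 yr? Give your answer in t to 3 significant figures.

Residence time τ = M₀/F₀ = 1.317 yr. The eventual steady state is M_∞ = M₀·(F₁/F₀) = 191 × 66.0/145 = 86.938 t.
The anomaly ΔM(t) = M(t) − M_∞ decays as ΔM₀·e^(−t/τ) with ΔM₀ = 191 − 86.938 = 104.1 t.
At t = 1.56 yr, e^(−t/τ) = e^(−1.184) = 0.3060, so ΔM = 31.84 t and M = 86.938 + 31.84 = 118.78 t.

119 t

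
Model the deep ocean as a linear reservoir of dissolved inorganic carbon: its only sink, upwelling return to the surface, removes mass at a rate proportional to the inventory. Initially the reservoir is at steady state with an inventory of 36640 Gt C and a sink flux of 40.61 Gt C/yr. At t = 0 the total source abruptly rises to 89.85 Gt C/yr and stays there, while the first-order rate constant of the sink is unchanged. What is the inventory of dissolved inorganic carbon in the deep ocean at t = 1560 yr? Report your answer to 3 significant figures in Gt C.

Residence time τ = M₀/F₀ = 902.2 yr. The eventual steady state is M_∞ = M₀·(F₁/F₀) = 36640 × 89.85/40.61 = 81066 Gt C.
The anomaly ΔM(t) = M(t) − M_∞ decays as ΔM₀·e^(−t/τ) with ΔM₀ = 36640 − 81066 = −44430 Gt C.
At t = 1560 yr, e^(−t/τ) = e^(−1.729) = 0.1775, so ΔM = −7884 Gt C and M = 81066 − 7884 = 73183 Gt C.

73200 Gt C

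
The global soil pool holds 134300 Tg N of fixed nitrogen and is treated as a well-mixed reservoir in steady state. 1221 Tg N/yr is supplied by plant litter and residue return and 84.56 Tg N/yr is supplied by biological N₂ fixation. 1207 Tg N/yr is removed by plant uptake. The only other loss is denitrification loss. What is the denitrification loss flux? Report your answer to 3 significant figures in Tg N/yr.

At steady state ΣF_in = ΣF_out.
ΣF_in = 1221 + 84.56 = 1305.6 Tg N/yr.
Denitrification loss flux = ΣF_in − (1207) = 1305.6 − 1207 = 98.56 Tg N/yr.

98.6 Tg N/yr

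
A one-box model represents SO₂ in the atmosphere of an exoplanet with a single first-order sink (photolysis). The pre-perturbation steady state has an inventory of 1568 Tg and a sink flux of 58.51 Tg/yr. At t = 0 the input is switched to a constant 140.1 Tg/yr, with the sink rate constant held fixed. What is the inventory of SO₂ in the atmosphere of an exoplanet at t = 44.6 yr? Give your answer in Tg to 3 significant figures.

τ = M₀/F₀ = 1568/58.51 = 26.80 yr; rate constant k = 1/τ.
New steady state M_∞ = F₁/k = F₁·τ = 140.1 × 26.80 = 3754.5 Tg.
M(t) = M_∞ + (M₀ − M_∞)·e^(−t/τ); t/τ = 44.6/26.80 = 1.664, so e^(−t/τ) = 0.1893.
M(t) = 3754.5 − 2187 × 0.1893 = 3340.5 Tg.

3340 Tg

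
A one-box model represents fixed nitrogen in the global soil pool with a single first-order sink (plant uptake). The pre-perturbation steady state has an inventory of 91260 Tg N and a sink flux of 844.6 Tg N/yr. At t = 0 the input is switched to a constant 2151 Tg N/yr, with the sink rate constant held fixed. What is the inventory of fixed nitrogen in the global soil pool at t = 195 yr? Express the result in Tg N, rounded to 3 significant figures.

209000 Tg N

The sink rate constant is k = F₀/M₀ = 844.6/91260 = 0.009255 yr⁻¹.
Solving dM/dt = F₁ − kM with M(0) = M₀ gives M(t) = F₁/k + (M₀ − F₁/k)·e^(−kt).
F₁/k = 2151/0.009255 = 232420 Tg N; kt = 0.009255 × 195 = 1.805, e^(−kt) = 0.1645.
M(195) = 232420 + (91260 − 232420) × 0.1645 = 232420 − 23220 = 209190 Tg N.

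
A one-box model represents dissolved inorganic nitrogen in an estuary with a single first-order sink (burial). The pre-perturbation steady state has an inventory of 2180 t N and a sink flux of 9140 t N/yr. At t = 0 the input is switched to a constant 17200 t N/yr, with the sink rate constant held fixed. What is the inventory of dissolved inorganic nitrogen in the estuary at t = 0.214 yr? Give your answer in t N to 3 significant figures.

The sink rate constant is k = F₀/M₀ = 9140/2180 = 4.193 yr⁻¹.
Solving dM/dt = F₁ − kM with M(0) = M₀ gives M(t) = F₁/k + (M₀ − F₁/k)·e^(−kt).
F₁/k = 17200/4.193 = 4102.4 t N; kt = 4.193 × 0.214 = 0.8972, e^(−kt) = 0.4077.
M(0.214) = 4102.4 + (2180 − 4102.4) × 0.4077 = 4102.4 − 783.8 = 3318.6 t N.

3320 t N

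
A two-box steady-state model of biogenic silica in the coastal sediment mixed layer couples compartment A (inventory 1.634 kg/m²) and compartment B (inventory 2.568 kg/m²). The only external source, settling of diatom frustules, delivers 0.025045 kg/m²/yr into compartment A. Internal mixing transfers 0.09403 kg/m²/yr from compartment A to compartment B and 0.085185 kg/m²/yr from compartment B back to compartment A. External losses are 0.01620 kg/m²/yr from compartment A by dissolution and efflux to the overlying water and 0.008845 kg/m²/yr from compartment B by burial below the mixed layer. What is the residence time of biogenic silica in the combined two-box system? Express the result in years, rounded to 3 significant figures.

168 yr

For the system as a whole, the A↔B exchange is internal and contributes nothing to the throughput; only the external sinks remove mass.
M_total = 1.634 + 2.568 = 4.2020 kg/m².
ΣF_external_out = 0.01620 + 0.008845 = 0.025045 kg/m²/yr.
τ = M_total / ΣF_ext = 4.2020 / 0.025045 = 167.8 yr.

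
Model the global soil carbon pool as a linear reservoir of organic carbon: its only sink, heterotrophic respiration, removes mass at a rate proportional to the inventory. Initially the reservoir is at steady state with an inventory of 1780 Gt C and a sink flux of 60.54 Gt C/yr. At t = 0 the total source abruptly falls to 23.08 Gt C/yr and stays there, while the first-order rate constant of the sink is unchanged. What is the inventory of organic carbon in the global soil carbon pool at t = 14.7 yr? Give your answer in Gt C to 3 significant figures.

1350 Gt C

τ = M₀/F₀ = 1780/60.54 = 29.40 yr; rate constant k = 1/τ.
New steady state M_∞ = F₁/k = F₁·τ = 23.08 × 29.40 = 678.60 Gt C.
M(t) = M_∞ + (M₀ − M_∞)·e^(−t/τ); t/τ = 14.7/29.40 = 0.5000, so e^(−t/τ) = 0.6066.
M(t) = 678.60 + 1101 × 0.6066 = 1346.7 Gt C.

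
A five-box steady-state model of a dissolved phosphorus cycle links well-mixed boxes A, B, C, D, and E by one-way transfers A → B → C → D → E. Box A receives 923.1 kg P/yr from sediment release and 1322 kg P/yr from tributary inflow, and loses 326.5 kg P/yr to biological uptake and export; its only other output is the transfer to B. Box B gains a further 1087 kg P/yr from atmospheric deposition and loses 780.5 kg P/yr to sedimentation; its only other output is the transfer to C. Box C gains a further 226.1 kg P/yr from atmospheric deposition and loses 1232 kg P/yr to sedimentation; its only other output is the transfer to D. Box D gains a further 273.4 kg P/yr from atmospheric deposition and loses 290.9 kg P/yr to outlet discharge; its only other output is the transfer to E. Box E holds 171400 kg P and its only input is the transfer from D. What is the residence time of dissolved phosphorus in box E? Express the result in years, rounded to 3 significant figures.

143 yr

Box A: F(A→B) = (923.1 + 1322) − 326.5 = 1918.6 kg P/yr.
Box B: F(B→C) = (1918.6 + 1087) − 780.5 = 2225.1 kg P/yr.
Box C: F(C→D) = (2225.1 + 226.1) − 1232 = 1219.2 kg P/yr.
Box D: F(D→E) = (1219.2 + 273.4) − 290.9 = 1201.7 kg P/yr.
Box E throughput = its input = 1201.7 kg P/yr; τ = 171400 / 1201.7 = 142.6 yr.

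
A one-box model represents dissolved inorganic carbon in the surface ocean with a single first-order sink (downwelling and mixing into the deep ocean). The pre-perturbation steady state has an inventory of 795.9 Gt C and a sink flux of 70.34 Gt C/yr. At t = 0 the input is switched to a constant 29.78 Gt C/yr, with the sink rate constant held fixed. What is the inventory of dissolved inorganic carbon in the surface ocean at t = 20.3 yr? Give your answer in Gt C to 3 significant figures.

Residence time τ = M₀/F₀ = 11.32 yr. The eventual steady state is M_∞ = M₀·(F₁/F₀) = 795.9 × 29.78/70.34 = 336.96 Gt C.
The anomaly ΔM(t) = M(t) − M_∞ decays as ΔM₀·e^(−t/τ) with ΔM₀ = 795.9 − 336.96 = 458.9 Gt C.
At t = 20.3 yr, e^(−t/τ) = e^(−1.794) = 0.1663, so ΔM = 76.31 Gt C and M = 336.96 + 76.31 = 413.27 Gt C.

413 Gt C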